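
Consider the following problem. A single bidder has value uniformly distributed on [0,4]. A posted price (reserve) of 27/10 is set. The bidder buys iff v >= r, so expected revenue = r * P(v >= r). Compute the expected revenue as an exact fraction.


Step 1: Posted price r = 27/10, value support [0,4]
Step 2: P(v >= r) = (4 - 27/10)/4 = 13/40
Step 3: Expected revenue = r * P(v >= r) = 27/10 * 13/40
Step 4: Revenue = 351/400

351/400


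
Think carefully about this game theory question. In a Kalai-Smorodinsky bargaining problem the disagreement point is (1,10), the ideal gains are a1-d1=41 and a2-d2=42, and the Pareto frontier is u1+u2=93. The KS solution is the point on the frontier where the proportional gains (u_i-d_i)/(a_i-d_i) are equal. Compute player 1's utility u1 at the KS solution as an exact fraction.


Step 1: At the KS point, (u1-d1)/r1 = (u2-d2)/r2 = t and u1+u2 = 93
Step 2: u1 = d1 + r1*t and u2 = d2 + r2*t, so (d1 + r1*t) + (d2 + r2*t) = 93
Step 3: t = (93 - 1 - 10)/(41 + 42) = 82/83
Step 4: u1 = d1 + r1*t = 1 + 41 * 82/83 = 3445/83
Step 5: (Check: u2 = d2 + r2*t = 4274/83; u1+u2 = 3445/83 + 4274/83 = 93, on the frontier.)

3445/83


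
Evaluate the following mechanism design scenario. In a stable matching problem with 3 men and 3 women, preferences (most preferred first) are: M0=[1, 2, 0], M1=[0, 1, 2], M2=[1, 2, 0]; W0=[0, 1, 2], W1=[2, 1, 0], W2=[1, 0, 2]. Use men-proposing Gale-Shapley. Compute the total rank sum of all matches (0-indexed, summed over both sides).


Step 1: Run Gale-Shapley (men propose, women hold best offer):
  M0 proposes to W1; she accepts
  M1 proposes to W0; she accepts
  M2 proposes to W1; she switches from M0
  M0 proposes to W2; she accepts
Step 2: Final matching: W0-M1, W1-M2, W2-M0
Step 3: 0-indexed ranks (man's rank of his match, then woman's): 0 + 1 + 0 + 0 + 1 + 1
Step 4: Total rank sum = 3

3


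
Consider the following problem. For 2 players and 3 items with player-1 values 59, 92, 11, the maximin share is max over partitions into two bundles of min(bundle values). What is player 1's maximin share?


Step 1: Item values = 59, 92, 11
Step 2: Enumerate all 2-bundle partitions and take the smaller bundle:
  Partition 1: {59} vs {92,11} -> bundles 59, 103; min = 59
  Partition 2: {92} vs {59,11} -> bundles 92, 70; min = 70
  Partition 3: {11} vs {59,92} -> bundles 11, 151; min = 11
Step 3: MMS = max(59, 70, 11) = 70

70


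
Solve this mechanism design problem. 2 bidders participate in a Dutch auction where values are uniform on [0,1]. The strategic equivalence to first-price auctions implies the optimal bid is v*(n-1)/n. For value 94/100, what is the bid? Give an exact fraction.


Step 1: Dutch auctions are strategically equivalent to first-price auctions
Step 2: The equilibrium bid is b(v) = v*(n-1)/n
Step 3: b = 47/50 * 1/2
Step 4: b = 47/100

47/100


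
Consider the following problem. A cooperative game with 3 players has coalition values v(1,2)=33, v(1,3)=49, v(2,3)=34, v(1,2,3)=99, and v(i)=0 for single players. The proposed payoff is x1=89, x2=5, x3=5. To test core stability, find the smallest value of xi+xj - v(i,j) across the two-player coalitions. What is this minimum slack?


Step 1: Slack for coalition (1,2): x1+x2 - v12 = 94 - 33 = 61
Step 2: Slack for coalition (1,3): x1+x3 - v13 = 94 - 49 = 45
Step 3: Slack for coalition (2,3): x2+x3 - v23 = 10 - 34 = -24
Step 4: Minimum slack = min(61, 45, -24) = -24, attained by (2,3); coalition (2,3) can block (slack < 0), so the allocation is not in the core

-24


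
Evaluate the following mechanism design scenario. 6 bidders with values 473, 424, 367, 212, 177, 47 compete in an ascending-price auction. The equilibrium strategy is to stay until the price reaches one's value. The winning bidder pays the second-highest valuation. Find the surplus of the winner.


Step 1: Identify the highest value: 473
Step 2: Identify the second-highest value: 424
Step 3: The final price = second-highest value = 424
Step 4: Surplus = 473 - 424 = 49

49


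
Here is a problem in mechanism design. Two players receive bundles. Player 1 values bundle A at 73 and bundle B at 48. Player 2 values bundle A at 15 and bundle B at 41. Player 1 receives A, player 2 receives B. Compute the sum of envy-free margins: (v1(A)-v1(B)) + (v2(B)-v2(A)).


Step 1: Player 1's margin = v1(A) - v1(B) = 73 - 48 = 25
Step 2: Player 2's margin = v2(B) - v2(A) = 41 - 15 = 26
Step 3: Total margin = 25 + 26 = 51

51


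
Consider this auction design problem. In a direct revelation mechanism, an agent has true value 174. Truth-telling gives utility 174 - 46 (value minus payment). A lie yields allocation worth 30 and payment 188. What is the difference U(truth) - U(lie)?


Step 1: U(truth) = value - payment = 174 - 46 = 128
Step 2: U(lie) = allocation - payment = 30 - 188 = -158
Step 3: IC gap = 128 - (-158) = 286

286


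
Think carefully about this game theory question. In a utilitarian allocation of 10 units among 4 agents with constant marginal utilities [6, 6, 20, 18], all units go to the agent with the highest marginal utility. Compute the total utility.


Step 1: The marginal utilities are [6, 6, 20, 18]
Step 2: The highest marginal utility is 20
Step 3: All 10 units go to that agent
Step 4: Total utility = 20 * 10 = 200

200


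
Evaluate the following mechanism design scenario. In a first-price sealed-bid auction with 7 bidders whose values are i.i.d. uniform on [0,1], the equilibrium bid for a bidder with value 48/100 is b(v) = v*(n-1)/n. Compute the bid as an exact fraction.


Step 1: The symmetric BNE bidding function is b(v) = v * (n-1) / n
Step 2: Substitute v = 12/25 and n = 7
Step 3: b = 12/25 * 6/7
Step 4: b = 72/175

72/175


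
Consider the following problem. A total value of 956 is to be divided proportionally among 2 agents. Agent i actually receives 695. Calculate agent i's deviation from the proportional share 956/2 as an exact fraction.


Step 1: Proportional share = 956/2 = 478
Step 2: Agent's actual allocation = 695
Step 3: Excess = 695 - 478 = 217

217


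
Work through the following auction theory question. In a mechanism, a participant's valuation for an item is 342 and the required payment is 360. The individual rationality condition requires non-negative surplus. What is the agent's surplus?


Step 1: Surplus = value - payment = 342 - 360 = -18
Step 2: IR is violated (surplus < 0)

-18


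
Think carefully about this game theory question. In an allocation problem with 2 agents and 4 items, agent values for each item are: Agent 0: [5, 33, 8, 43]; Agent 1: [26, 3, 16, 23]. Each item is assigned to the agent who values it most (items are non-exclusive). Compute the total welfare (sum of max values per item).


Step 1: For each item, find the maximum value among all agents.
Step 2: Item 0 -> Agent 1 (value 26)
Step 3: Item 1 -> Agent 0 (value 33)
Step 4: Item 2 -> Agent 1 (value 16)
Step 5: Item 3 -> Agent 0 (value 43)
Step 6: Total welfare = 26 + 33 + 16 + 43 = 118

118


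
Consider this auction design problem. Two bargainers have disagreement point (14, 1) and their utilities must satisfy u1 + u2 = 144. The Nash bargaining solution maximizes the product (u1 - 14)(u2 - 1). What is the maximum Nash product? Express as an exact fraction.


Step 1: The Nash solution splits surplus symmetrically above the disagreement point
Step 2: u1 = (total + d1 - d2)/2 = (144 + 14 - 1)/2 = 157/2
Step 3: u2 = (total - d1 + d2)/2 = (144 - 14 + 1)/2 = 131/2
Step 4: Nash product = (157/2 - 14) * (131/2 - 1)
Step 5: = 129/2 * 129/2 = 16641/4

16641/4


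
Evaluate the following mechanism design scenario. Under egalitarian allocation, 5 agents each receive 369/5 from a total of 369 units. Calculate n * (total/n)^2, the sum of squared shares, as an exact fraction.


Step 1: Each agent's share = 369/5
Step 2: Square of each share = (369/5)^2 = 136161/25
Step 3: Sum of squares = 5 * 136161/25 = 136161/5

136161/5


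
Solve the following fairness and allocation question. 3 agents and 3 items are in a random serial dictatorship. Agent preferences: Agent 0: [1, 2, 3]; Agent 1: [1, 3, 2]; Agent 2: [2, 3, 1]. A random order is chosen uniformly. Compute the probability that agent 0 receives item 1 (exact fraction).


Step 1: Agent 0 wants item 1
Step 2: There are 6 possible orderings of agents
Step 3: In 3 orderings, agent 0 gets item 1
Step 4: Probability = 3/6 = 1/2

1/2


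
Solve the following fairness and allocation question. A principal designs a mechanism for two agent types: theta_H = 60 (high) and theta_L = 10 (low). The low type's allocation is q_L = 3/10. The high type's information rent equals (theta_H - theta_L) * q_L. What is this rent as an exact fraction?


Step 1: theta_H - theta_L = 60 - 10 = 50
Step 2: Information rent = (theta_H - theta_L) * q_L
Step 3: = 50 * 3/10
Step 4: = 15

15


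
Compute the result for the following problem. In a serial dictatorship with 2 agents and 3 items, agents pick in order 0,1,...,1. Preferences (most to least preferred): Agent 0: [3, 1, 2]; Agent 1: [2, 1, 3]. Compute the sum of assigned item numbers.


Step 1: Agent 0 picks item 3
Step 2: Agent 1 picks item 2
Step 3: Sum = 3 + 2 = 5

5


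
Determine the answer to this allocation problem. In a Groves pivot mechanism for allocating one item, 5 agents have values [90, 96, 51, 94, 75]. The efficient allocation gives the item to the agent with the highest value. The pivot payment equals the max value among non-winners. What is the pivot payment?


Step 1: The efficient winner is agent 1 with value 96
Step 2: Other agents' values: [90, 51, 94, 75]
Step 3: Pivot payment = max(others) = 94
Step 4: The winner pays 94

94


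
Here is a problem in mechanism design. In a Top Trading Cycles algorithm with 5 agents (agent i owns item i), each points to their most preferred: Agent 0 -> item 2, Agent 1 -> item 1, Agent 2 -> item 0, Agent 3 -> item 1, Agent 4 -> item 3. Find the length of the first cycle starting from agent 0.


Step 1: Trace the pointer graph from agent 0: 0 -> 2 -> 0
Step 2: A cycle is detected when we revisit agent 0
Step 3: The cycle is: 0 -> 2 -> 0
Step 4: Cycle length = 2

2


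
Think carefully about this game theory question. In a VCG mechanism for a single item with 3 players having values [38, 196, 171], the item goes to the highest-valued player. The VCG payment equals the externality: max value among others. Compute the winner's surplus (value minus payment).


Step 1: The winner is the agent with the highest value: agent 1 with value 196
Step 2: Values of other agents: [38, 171]
Step 3: VCG payment = max of others' values = 171
Step 4: Surplus = 196 - 171 = 25

25


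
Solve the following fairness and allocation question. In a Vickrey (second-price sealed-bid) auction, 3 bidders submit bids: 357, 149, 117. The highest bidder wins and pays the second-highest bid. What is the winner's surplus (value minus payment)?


Step 1: Sort bids in descending order: 357, 149, 117
Step 2: The winning bid is the highest: 357
Step 3: The payment equals the second-highest bid: 149
Step 4: Surplus = winner's bid - payment = 357 - 149 = 208

208


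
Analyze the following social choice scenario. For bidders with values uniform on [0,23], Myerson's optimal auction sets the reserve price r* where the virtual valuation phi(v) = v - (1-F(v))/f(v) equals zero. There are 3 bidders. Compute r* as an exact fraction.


Step 1: For U[0,23], F(v) = v/23 and f(v) = 1/23
Step 2: phi(v) = v - (1 - v/23)/(1/23) = v - (23 - v) = 2v - 23
Step 3: Set phi(r*) = 0: 2r* - 23 = 0
Step 4: r* = 23/2 (the number of bidders n = 3 does not enter)

23/2


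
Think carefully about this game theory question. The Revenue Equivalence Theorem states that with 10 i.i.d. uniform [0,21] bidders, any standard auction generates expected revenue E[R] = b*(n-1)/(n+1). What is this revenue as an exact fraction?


Step 1: By Revenue Equivalence, expected revenue = b*(n-1)/(n+1)
Step 2: Substituting n = 10, b = 21
Step 3: Revenue = 21*(10-1)/(10+1) = 21*9/11
Step 4: Revenue = 189/11

189/11


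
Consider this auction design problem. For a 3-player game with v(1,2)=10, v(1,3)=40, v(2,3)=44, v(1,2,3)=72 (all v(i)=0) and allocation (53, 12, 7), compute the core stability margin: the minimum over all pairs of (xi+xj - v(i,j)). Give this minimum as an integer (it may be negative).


Step 1: Slack for coalition (1,2): x1+x2 - v12 = 65 - 10 = 55
Step 2: Slack for coalition (1,3): x1+x3 - v13 = 60 - 40 = 20
Step 3: Slack for coalition (2,3): x2+x3 - v23 = 19 - 44 = -25
Step 4: Minimum slack = min(55, 20, -25) = -25, attained by (2,3); coalition (2,3) can block (slack < 0), so the allocation is not in the core

-25


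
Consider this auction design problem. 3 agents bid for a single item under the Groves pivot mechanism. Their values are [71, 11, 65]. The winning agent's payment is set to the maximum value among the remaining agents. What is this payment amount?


Step 1: The efficient winner is agent 0 with value 71
Step 2: Other agents' values: [11, 65]
Step 3: Pivot payment = max(others) = 65
Step 4: The winner pays 65

65


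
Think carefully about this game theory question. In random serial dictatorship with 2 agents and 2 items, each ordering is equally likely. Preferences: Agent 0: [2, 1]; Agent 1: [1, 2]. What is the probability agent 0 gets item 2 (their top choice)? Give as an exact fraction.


Step 1: Agent 0 wants item 2
Step 2: There are 2 possible orderings of agents
Step 3: In 2 orderings, agent 0 gets item 2
Step 4: Probability = 2/2 = 1

1


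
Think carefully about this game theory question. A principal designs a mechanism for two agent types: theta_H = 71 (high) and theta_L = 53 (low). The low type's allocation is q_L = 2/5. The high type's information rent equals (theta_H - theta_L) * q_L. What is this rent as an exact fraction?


Step 1: theta_H - theta_L = 71 - 53 = 18
Step 2: Information rent = (theta_H - theta_L) * q_L
Step 3: = 18 * 2/5
Step 4: = 36/5

36/5


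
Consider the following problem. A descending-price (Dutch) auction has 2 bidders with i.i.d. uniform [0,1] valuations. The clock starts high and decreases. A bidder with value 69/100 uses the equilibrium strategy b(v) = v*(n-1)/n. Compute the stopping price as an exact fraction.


Step 1: Dutch auctions are strategically equivalent to first-price auctions
Step 2: The equilibrium bid is b(v) = v*(n-1)/n
Step 3: b = 69/100 * 1/2
Step 4: b = 69/200

69/200


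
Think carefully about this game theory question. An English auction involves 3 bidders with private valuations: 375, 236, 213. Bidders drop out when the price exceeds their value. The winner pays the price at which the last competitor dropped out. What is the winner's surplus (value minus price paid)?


Step 1: Identify the highest value: 375
Step 2: Identify the second-highest value: 236
Step 3: The final price = second-highest value = 236
Step 4: Surplus = 375 - 236 = 139

139


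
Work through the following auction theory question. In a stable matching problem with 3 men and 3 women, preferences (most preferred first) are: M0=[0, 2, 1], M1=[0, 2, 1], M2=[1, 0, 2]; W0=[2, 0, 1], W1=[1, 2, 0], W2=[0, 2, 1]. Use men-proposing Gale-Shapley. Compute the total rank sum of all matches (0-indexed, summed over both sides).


Step 1: Run Gale-Shapley (men propose, women hold best offer):
  M0 proposes to W0; she accepts
  M1 proposes to W0; rejected
  M1 proposes to W2; she accepts
  M2 proposes to W1; she accepts
Step 2: Final matching: W0-M0, W1-M2, W2-M1
Step 3: 0-indexed ranks (man's rank of his match, then woman's): 0 + 1 + 0 + 1 + 1 + 2
Step 4: Total rank sum = 5

5


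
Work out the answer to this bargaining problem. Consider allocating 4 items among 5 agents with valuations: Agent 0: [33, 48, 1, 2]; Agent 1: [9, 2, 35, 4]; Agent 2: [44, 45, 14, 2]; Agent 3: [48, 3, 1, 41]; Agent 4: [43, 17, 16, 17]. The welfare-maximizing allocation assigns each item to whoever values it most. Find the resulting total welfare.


Step 1: For each item, find the maximum value among all agents.
Step 2: Item 0 -> Agent 3 (value 48)
Step 3: Item 1 -> Agent 0 (value 48)
Step 4: Item 2 -> Agent 1 (value 35)
Step 5: Item 3 -> Agent 3 (value 41)
Step 6: Total welfare = 48 + 48 + 35 + 41 = 172

172


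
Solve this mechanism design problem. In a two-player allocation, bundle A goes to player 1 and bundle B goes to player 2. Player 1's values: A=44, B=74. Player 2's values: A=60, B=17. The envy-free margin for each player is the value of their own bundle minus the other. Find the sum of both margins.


Step 1: Player 1's margin = v1(A) - v1(B) = 44 - 74 = -30
Step 2: Player 2's margin = v2(B) - v2(A) = 17 - 60 = -43
Step 3: Total margin = -30 + -43 = -73

-73


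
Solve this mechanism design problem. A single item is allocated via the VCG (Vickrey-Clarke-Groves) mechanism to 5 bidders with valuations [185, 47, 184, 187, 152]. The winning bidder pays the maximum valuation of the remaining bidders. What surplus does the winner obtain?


Step 1: The winner is the agent with the highest value: agent 3 with value 187
Step 2: Values of other agents: [185, 47, 184, 152]
Step 3: VCG payment = max of others' values = 185
Step 4: Surplus = 187 - 185 = 2

2


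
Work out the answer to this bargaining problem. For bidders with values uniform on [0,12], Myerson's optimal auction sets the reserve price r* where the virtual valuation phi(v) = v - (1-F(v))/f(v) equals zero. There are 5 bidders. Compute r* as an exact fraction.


Step 1: For U[0,12], F(v) = v/12 and f(v) = 1/12
Step 2: phi(v) = v - (1 - v/12)/(1/12) = v - (12 - v) = 2v - 12
Step 3: Set phi(r*) = 0: 2r* - 12 = 0
Step 4: r* = 12/2 = 6 (the number of bidders n = 5 does not enter)

6


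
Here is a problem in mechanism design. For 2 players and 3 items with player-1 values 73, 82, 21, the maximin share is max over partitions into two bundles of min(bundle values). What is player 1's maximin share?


Step 1: Item values = 73, 82, 21
Step 2: Enumerate all 2-bundle partitions and take the smaller bundle:
  Partition 1: {73} vs {82,21} -> bundles 73, 103; min = 73
  Partition 2: {82} vs {73,21} -> bundles 82, 94; min = 82
  Partition 3: {21} vs {73,82} -> bundles 21, 155; min = 21
Step 3: MMS = max(73, 82, 21) = 82

82


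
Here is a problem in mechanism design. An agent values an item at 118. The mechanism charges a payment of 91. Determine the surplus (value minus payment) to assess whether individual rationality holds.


Step 1: Surplus = value - payment = 118 - 91 = 27
Step 2: IR is satisfied (surplus >= 0)

27


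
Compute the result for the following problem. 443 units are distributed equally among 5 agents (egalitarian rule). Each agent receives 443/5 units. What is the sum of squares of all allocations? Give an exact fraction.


Step 1: Each agent's share = 443/5
Step 2: Square of each share = (443/5)^2 = 196249/25
Step 3: Sum of squares = 5 * 196249/25 = 196249/5

196249/5


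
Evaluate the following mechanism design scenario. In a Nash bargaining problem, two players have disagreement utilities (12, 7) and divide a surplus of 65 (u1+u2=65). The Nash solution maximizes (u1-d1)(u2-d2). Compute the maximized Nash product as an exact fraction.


Step 1: The Nash solution splits surplus symmetrically above the disagreement point
Step 2: u1 = (total + d1 - d2)/2 = (65 + 12 - 7)/2 = 35
Step 3: u2 = (total - d1 + d2)/2 = (65 - 12 + 7)/2 = 30
Step 4: Nash product = (35 - 12) * (30 - 7)
Step 5: = 23 * 23 = 529

529


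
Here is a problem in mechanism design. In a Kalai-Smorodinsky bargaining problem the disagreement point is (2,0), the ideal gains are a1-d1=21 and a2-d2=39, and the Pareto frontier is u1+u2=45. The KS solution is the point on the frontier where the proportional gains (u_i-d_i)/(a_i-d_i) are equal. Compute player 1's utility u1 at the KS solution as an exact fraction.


Step 1: At the KS point, (u1-d1)/r1 = (u2-d2)/r2 = t and u1+u2 = 45
Step 2: u1 = d1 + r1*t and u2 = d2 + r2*t, so (d1 + r1*t) + (d2 + r2*t) = 45
Step 3: t = (45 - 2 - 0)/(21 + 39) = 43/60
Step 4: u1 = d1 + r1*t = 2 + 21 * 43/60 = 341/20
Step 5: (Check: u2 = d2 + r2*t = 559/20; u1+u2 = 341/20 + 559/20 = 45, on the frontier.)

341/20


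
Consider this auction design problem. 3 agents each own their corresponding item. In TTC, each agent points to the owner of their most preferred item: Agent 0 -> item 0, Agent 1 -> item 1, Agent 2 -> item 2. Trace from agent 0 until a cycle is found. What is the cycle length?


Step 1: Trace the pointer graph from agent 0: 0 -> 0
Step 2: A cycle is detected when we revisit agent 0
Step 3: The cycle is: 0 -> 0
Step 4: Cycle length = 1

1


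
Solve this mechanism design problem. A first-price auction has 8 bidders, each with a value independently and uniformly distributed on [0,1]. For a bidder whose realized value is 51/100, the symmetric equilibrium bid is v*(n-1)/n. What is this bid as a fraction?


Step 1: The symmetric BNE bidding function is b(v) = v * (n-1) / n
Step 2: Substitute v = 51/100 and n = 8
Step 3: b = 51/100 * 7/8
Step 4: b = 357/800

357/800


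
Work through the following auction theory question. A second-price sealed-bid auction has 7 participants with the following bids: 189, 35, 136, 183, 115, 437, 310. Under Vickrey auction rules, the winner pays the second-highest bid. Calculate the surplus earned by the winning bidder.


Step 1: Sort bids in descending order: 437, 310, 189, 183, 136, 115, 35
Step 2: The winning bid is the highest: 437
Step 3: The payment equals the second-highest bid: 310
Step 4: Surplus = winner's bid - payment = 437 - 310 = 127

127


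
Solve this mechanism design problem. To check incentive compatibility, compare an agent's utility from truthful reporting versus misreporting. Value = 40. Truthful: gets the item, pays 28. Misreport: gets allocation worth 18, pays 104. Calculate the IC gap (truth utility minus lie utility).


Step 1: U(truth) = value - payment = 40 - 28 = 12
Step 2: U(lie) = allocation - payment = 18 - 104 = -86
Step 3: IC gap = 12 - (-86) = 98

98


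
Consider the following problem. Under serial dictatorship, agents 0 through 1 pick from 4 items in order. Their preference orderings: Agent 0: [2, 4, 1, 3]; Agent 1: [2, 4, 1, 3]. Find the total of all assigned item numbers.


Step 1: Agent 0 picks item 2
Step 2: Agent 1 picks item 4
Step 3: Sum = 2 + 4 = 6

6


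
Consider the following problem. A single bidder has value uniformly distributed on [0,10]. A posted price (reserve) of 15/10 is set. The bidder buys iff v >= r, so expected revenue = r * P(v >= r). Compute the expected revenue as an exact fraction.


Step 1: Posted price r = 3/2, value support [0,10]
Step 2: P(v >= r) = (10 - 3/2)/10 = 17/20
Step 3: Expected revenue = r * P(v >= r) = 3/2 * 17/20
Step 4: Revenue = 51/40

51/40


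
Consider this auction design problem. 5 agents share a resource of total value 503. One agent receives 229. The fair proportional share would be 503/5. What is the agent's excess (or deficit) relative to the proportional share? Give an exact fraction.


Step 1: Proportional share = 503/5
Step 2: Agent's actual allocation = 229
Step 3: Excess = 229 - 503/5 = 642/5

642/5


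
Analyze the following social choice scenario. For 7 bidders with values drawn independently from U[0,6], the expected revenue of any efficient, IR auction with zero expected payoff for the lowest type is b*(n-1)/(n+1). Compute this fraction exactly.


Step 1: By Revenue Equivalence, expected revenue = b*(n-1)/(n+1)
Step 2: Substituting n = 7, b = 6
Step 3: Revenue = 6*(7-1)/(7+1) = 6*6/8
Step 4: Revenue = 36/8 = 9/2

9/2


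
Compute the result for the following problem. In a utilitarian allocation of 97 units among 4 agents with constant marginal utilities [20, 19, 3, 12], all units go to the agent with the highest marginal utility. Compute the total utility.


Step 1: The marginal utilities are [20, 19, 3, 12]
Step 2: The highest marginal utility is 20
Step 3: All 97 units go to that agent
Step 4: Total utility = 20 * 97 = 1940

1940


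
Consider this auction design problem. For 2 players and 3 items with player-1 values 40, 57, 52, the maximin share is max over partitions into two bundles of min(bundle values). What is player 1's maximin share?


Step 1: Item values = 40, 57, 52
Step 2: Enumerate all 2-bundle partitions and take the smaller bundle:
  Partition 1: {40} vs {57,52} -> bundles 40, 109; min = 40
  Partition 2: {57} vs {40,52} -> bundles 57, 92; min = 57
  Partition 3: {52} vs {40,57} -> bundles 52, 97; min = 52
Step 3: MMS = max(40, 57, 52) = 57

57


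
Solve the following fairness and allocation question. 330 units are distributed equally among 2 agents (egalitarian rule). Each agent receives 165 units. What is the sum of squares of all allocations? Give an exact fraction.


Step 1: Each agent's share = 330/2 = 165
Step 2: Square of each share = (165)^2 = 27225
Step 3: Sum of squares = 2 * 27225 = 54450

54450


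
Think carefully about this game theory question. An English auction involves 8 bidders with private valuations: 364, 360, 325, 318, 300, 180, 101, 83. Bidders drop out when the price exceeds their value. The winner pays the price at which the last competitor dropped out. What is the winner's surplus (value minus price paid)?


Step 1: Identify the highest value: 364
Step 2: Identify the second-highest value: 360
Step 3: The final price = second-highest value = 360
Step 4: Surplus = 364 - 360 = 4

4


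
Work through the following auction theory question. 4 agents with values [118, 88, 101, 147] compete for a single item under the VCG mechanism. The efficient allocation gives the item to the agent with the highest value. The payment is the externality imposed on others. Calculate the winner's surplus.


Step 1: The winner is the agent with the highest value: agent 3 with value 147
Step 2: Values of other agents: [118, 88, 101]
Step 3: VCG payment = max of others' values = 118
Step 4: Surplus = 147 - 118 = 29

29


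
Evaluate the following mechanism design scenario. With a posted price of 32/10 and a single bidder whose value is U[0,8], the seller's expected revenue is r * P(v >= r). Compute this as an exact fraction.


Step 1: Posted price r = 16/5, value support [0,8]
Step 2: P(v >= r) = (8 - 16/5)/8 = 3/5
Step 3: Expected revenue = r * P(v >= r) = 16/5 * 3/5
Step 4: Revenue = 48/25

48/25


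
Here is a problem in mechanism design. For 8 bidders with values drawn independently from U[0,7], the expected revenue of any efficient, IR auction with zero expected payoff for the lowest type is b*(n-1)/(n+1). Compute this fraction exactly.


Step 1: By Revenue Equivalence, expected revenue = b*(n-1)/(n+1)
Step 2: Substituting n = 8, b = 7
Step 3: Revenue = 7*(8-1)/(8+1) = 7*7/9
Step 4: Revenue = 49/9

49/9


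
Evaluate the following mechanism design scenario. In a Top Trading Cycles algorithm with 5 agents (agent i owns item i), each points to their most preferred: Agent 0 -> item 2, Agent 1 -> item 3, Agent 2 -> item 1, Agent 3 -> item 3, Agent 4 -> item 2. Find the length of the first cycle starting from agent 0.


Step 1: Trace the pointer graph from agent 0: 0 -> 2 -> 1 -> 3 -> 3
Step 2: A cycle is detected when we revisit agent 3
Step 3: The cycle is: 3 -> 3
Step 4: Cycle length = 1

1


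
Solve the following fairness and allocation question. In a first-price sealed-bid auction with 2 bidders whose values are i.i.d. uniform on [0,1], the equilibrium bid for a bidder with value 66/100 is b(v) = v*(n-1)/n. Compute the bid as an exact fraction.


Step 1: The symmetric BNE bidding function is b(v) = v * (n-1) / n
Step 2: Substitute v = 33/50 and n = 2
Step 3: b = 33/50 * 1/2
Step 4: b = 33/100

33/100


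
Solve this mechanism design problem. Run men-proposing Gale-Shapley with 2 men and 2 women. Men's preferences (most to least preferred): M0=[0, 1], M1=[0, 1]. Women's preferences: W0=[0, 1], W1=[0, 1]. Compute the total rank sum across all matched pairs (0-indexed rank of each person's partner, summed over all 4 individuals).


Step 1: Run Gale-Shapley (men propose, women hold best offer):
  M0 proposes to W0; she accepts
  M1 proposes to W0; rejected
  M1 proposes to W1; she accepts
Step 2: Final matching: W0-M0, W1-M1
Step 3: 0-indexed ranks (man's rank of his match, then woman's): 0 + 0 + 1 + 1
Step 4: Total rank sum = 2

2


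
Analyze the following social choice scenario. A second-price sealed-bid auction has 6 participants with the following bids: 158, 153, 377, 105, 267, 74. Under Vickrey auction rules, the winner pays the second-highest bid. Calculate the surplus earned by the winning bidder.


Step 1: Sort bids in descending order: 377, 267, 158, 153, 105, 74
Step 2: The winning bid is the highest: 377
Step 3: The payment equals the second-highest bid: 267
Step 4: Surplus = winner's bid - payment = 377 - 267 = 110

110


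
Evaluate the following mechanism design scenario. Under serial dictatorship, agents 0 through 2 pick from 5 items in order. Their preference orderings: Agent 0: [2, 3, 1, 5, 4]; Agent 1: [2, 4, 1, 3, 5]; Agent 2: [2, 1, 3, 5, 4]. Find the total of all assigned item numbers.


Step 1: Agent 0 picks item 2
Step 2: Agent 1 picks item 4
Step 3: Agent 2 picks item 1
Step 4: Sum = 2 + 4 + 1 = 7

7


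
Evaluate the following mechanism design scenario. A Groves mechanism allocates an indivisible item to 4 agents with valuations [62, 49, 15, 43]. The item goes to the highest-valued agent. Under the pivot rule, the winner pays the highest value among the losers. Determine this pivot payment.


Step 1: The efficient winner is agent 0 with value 62
Step 2: Other agents' values: [49, 15, 43]
Step 3: Pivot payment = max(others) = 49
Step 4: The winner pays 49

49


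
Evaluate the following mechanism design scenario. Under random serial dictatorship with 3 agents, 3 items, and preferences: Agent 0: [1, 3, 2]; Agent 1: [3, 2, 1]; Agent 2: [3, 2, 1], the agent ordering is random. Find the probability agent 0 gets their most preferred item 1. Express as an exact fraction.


Step 1: Agent 0 wants item 1
Step 2: There are 6 possible orderings of agents
Step 3: In 6 orderings, agent 0 gets item 1
Step 4: Probability = 6/6 = 1

1


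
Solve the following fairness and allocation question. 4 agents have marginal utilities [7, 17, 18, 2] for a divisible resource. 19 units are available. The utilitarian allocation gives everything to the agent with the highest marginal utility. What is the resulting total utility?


Step 1: The marginal utilities are [7, 17, 18, 2]
Step 2: The highest marginal utility is 18
Step 3: All 19 units go to that agent
Step 4: Total utility = 18 * 19 = 342

342


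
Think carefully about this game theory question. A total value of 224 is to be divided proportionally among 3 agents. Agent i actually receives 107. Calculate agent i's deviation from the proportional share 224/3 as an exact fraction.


Step 1: Proportional share = 224/3
Step 2: Agent's actual allocation = 107
Step 3: Excess = 107 - 224/3 = 97/3

97/3


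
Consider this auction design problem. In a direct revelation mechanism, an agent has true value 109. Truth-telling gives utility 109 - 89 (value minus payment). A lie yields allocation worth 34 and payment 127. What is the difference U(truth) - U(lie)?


Step 1: U(truth) = value - payment = 109 - 89 = 20
Step 2: U(lie) = allocation - payment = 34 - 127 = -93
Step 3: IC gap = 20 - (-93) = 113

113


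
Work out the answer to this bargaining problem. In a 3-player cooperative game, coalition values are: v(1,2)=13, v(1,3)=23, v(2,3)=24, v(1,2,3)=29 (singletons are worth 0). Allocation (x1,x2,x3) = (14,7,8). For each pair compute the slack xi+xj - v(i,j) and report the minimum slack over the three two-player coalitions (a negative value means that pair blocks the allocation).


Step 1: Slack for coalition (1,2): x1+x2 - v12 = 21 - 13 = 8
Step 2: Slack for coalition (1,3): x1+x3 - v13 = 22 - 23 = -1
Step 3: Slack for coalition (2,3): x2+x3 - v23 = 15 - 24 = -9
Step 4: Minimum slack = min(8, -1, -9) = -9, attained by (2,3); coalition (2,3) can block (slack < 0), so the allocation is not in the core

-9


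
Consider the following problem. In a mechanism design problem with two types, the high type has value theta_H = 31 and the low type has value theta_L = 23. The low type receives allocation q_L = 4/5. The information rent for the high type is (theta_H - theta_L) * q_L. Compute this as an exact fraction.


Step 1: theta_H - theta_L = 31 - 23 = 8
Step 2: Information rent = (theta_H - theta_L) * q_L
Step 3: = 8 * 4/5
Step 4: = 32/5

32/5


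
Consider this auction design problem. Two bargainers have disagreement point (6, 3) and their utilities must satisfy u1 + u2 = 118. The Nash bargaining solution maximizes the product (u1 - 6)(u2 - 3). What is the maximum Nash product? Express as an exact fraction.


Step 1: The Nash solution splits surplus symmetrically above the disagreement point
Step 2: u1 = (total + d1 - d2)/2 = (118 + 6 - 3)/2 = 121/2
Step 3: u2 = (total - d1 + d2)/2 = (118 - 6 + 3)/2 = 115/2
Step 4: Nash product = (121/2 - 6) * (115/2 - 3)
Step 5: = 109/2 * 109/2 = 11881/4

11881/4


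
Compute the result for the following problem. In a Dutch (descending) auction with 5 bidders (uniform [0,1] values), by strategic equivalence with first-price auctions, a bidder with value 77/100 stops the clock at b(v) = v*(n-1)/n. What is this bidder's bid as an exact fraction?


Step 1: Dutch auctions are strategically equivalent to first-price auctions
Step 2: The equilibrium bid is b(v) = v*(n-1)/n
Step 3: b = 77/100 * 4/5
Step 4: b = 77/125

77/125


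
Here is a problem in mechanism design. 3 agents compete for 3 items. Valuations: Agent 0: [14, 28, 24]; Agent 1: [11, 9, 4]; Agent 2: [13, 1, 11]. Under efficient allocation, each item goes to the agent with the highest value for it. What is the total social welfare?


Step 1: For each item, find the maximum value among all agents.
Step 2: Item 0 -> Agent 0 (value 14)
Step 3: Item 1 -> Agent 0 (value 28)
Step 4: Item 2 -> Agent 0 (value 24)
Step 5: Total welfare = 14 + 28 + 24 = 66

66


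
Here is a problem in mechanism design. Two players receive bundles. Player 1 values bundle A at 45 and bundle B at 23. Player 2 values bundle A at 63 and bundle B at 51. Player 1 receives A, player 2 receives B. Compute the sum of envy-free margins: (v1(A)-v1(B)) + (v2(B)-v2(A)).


Step 1: Player 1's margin = v1(A) - v1(B) = 45 - 23 = 22
Step 2: Player 2's margin = v2(B) - v2(A) = 51 - 63 = -12
Step 3: Total margin = 22 + -12 = 10

10


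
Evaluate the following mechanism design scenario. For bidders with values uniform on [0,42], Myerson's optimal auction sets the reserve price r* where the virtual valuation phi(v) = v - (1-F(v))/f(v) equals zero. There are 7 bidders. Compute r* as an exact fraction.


Step 1: For U[0,42], F(v) = v/42 and f(v) = 1/42
Step 2: phi(v) = v - (1 - v/42)/(1/42) = v - (42 - v) = 2v - 42
Step 3: Set phi(r*) = 0: 2r* - 42 = 0
Step 4: r* = 42/2 = 21 (the number of bidders n = 7 does not enter)

21


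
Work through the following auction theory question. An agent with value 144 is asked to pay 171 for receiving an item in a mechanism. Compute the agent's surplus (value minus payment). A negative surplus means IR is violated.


Step 1: Surplus = value - payment = 144 - 171 = -27
Step 2: IR is violated (surplus < 0)

-27


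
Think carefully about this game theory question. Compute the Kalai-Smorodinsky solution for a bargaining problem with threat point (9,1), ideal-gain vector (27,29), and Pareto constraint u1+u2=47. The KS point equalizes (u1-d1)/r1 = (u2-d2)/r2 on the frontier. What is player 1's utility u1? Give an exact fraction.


Step 1: At the KS point, (u1-d1)/r1 = (u2-d2)/r2 = t and u1+u2 = 47
Step 2: u1 = d1 + r1*t and u2 = d2 + r2*t, so (d1 + r1*t) + (d2 + r2*t) = 47
Step 3: t = (47 - 9 - 1)/(27 + 29) = 37/56
Step 4: u1 = d1 + r1*t = 9 + 27 * 37/56 = 1503/56
Step 5: (Check: u2 = d2 + r2*t = 1129/56; u1+u2 = 1503/56 + 1129/56 = 47, on the frontier.)

1503/56


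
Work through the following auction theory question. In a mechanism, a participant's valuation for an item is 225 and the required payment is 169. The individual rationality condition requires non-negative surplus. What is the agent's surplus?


Step 1: Surplus = value - payment = 225 - 169 = 56
Step 2: IR is satisfied (surplus >= 0)

56


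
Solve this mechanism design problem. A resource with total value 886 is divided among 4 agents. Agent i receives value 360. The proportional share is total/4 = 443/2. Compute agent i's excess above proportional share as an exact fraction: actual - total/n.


Step 1: Proportional share = 886/4 = 443/2
Step 2: Agent's actual allocation = 360
Step 3: Excess = 360 - 443/2 = 277/2

277/2


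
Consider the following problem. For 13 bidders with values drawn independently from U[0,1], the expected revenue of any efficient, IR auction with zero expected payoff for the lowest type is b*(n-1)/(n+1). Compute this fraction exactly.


Step 1: By Revenue Equivalence, expected revenue = b*(n-1)/(n+1)
Step 2: Substituting n = 13, b = 1
Step 3: Revenue = 1*(13-1)/(13+1) = 1*12/14
Step 4: Revenue = 12/14 = 6/7

6/7


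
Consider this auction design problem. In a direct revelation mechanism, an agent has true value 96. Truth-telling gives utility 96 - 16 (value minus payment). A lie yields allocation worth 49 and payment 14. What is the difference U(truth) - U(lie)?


Step 1: U(truth) = value - payment = 96 - 16 = 80
Step 2: U(lie) = allocation - payment = 49 - 14 = 35
Step 3: IC gap = 80 - 35 = 45

45


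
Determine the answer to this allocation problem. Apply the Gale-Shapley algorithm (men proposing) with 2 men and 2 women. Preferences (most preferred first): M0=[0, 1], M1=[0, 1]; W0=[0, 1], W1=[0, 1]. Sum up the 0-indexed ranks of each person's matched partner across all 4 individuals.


Step 1: Run Gale-Shapley (men propose, women hold best offer):
  M0 proposes to W0; she accepts
  M1 proposes to W0; rejected
  M1 proposes to W1; she accepts
Step 2: Final matching: W0-M0, W1-M1
Step 3: 0-indexed ranks (man's rank of his match, then woman's): 0 + 0 + 1 + 1
Step 4: Total rank sum = 2

2


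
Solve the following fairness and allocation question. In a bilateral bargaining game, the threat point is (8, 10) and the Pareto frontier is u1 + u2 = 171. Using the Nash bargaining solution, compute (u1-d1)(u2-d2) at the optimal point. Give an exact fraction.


Step 1: The Nash solution splits surplus symmetrically above the disagreement point
Step 2: u1 = (total + d1 - d2)/2 = (171 + 8 - 10)/2 = 169/2
Step 3: u2 = (total - d1 + d2)/2 = (171 - 8 + 10)/2 = 173/2
Step 4: Nash product = (169/2 - 8) * (173/2 - 10)
Step 5: = 153/2 * 153/2 = 23409/4

23409/4


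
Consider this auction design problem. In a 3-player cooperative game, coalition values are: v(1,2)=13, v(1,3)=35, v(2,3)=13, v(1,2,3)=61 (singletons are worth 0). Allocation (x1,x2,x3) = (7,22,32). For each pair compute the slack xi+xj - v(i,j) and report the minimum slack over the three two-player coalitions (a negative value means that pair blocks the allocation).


Step 1: Slack for coalition (1,2): x1+x2 - v12 = 29 - 13 = 16
Step 2: Slack for coalition (1,3): x1+x3 - v13 = 39 - 35 = 4
Step 3: Slack for coalition (2,3): x2+x3 - v23 = 54 - 13 = 41
Step 4: Minimum slack = min(16, 4, 41) = 4, attained by (1,3); no pair can gain by deviating, so the allocation is in the core

4


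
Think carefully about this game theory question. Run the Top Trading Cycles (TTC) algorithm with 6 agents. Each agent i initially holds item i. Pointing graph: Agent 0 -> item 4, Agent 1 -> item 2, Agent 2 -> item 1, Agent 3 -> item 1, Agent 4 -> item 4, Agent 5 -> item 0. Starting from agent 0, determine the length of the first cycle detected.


Step 1: Trace the pointer graph from agent 0: 0 -> 4 -> 4
Step 2: A cycle is detected when we revisit agent 4
Step 3: The cycle is: 4 -> 4
Step 4: Cycle length = 1

1
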